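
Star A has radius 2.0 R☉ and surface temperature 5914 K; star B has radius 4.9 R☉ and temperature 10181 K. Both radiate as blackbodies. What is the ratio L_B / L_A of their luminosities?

L_B/L_A ≈ 52.7

L = 4πR²σT⁴ ∝ R²T⁴, so L_B/L_A = (4.9/2.0)² × (10181/5914)⁴ = 6.00 × 8.78 = 52.7.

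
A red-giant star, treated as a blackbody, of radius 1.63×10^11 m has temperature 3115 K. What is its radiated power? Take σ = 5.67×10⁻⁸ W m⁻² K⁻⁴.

P ≈ 1.78×10^30 W

A = 4πr² = 4π × (1.63×10^11)² = 3.34×10^23 m².
P = σAT⁴ = 5.67×10⁻⁸ × 3.34×10^23 × (3115)⁴ = 5.67×10⁻⁸ × 3.34×10^23 × 9.42×10^13.
P = 1.78×10^30 W.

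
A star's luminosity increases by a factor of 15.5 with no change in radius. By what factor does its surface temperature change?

factor ≈ 1.98

P ∝ T⁴ ⇒ T ∝ P^(1/4), so T scales by (15.5)^(1/4) = 1.98.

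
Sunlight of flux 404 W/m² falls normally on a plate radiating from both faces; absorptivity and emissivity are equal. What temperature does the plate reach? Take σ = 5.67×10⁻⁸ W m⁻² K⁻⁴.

T ≈ 244 K

Absorbed flux αS = emitted flux 2εσT⁴ per unit area; with α = ε this gives T = (S/2σ)^(1/4).
T = (404 / (2 × 5.67×10⁻⁸))^(1/4) = (3.56×10^9)^(1/4).
T = 244 K.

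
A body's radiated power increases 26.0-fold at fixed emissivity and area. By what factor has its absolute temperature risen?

factor ≈ 2.26

P ∝ T⁴ ⇒ T ∝ P^(1/4), so T scales by (26.0)^(1/4) = 2.26.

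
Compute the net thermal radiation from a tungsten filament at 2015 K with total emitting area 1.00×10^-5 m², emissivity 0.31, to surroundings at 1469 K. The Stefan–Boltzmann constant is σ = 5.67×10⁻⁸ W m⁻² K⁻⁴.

Q = εσA(T⁴ − T_s⁴). T⁴ − T_s⁴ = (2015)⁴ − (1469)⁴ = 1.65×10^13 − 4.66×10^12 = 1.18×10^13 K⁴.
Q = 0.31 × 5.67×10⁻⁸ × 1.00×10^-5 × 1.18×10^13 = 2.08 W.

Q ≈ 2.08 W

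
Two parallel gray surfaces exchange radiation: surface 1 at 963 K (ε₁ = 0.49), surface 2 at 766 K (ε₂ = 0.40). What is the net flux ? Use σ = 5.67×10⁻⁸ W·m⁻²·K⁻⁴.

For two large parallel gray plates, q = σ(T₁⁴ − T₂⁴) / (1/ε₁ + 1/ε₂ − 1).
1/ε₁ + 1/ε₂ − 1 = 1/0.49 + 1/0.40 − 1 = 3.541.
T₁⁴ − T₂⁴ = 8.60×10^11 − 3.44×10^11 = 5.16×10^11 K⁴.
q = 5.67×10⁻⁸ × 5.16×10^11 / 3.541 = 8260 W/m².

q ≈ 8260 W/m²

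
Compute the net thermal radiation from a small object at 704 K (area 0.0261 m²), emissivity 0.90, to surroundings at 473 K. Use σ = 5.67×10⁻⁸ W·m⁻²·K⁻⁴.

Q ≈ 260 W

Q = εσA(T⁴ − T_s⁴). T⁴ − T_s⁴ = (704)⁴ − (473)⁴ = 2.46×10^11 − 5.01×10^10 = 1.96×10^11 K⁴.
Q = 0.90 × 5.67×10⁻⁸ × 0.0261 × 1.96×10^11 = 260 W.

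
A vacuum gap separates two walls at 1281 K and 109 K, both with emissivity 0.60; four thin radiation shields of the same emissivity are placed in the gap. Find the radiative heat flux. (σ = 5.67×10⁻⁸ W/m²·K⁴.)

Each of the 5 gaps contributes resistance (2/ε − 1) = 2/0.60 − 1 = 2.333; total = 11.67.
q = σ(T₁⁴ − T₂⁴) / 11.67 = 5.67×10⁻⁸ × 2.69×10^12 / 11.67 = 13100 W/m².

q ≈ 13100 W/m²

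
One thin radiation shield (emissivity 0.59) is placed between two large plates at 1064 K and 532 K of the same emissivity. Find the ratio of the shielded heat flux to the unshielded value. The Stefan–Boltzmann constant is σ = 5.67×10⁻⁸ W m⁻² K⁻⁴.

With N identical shields there are N+1 = 2 gaps in series, each with the same radiative resistance, so the flux falls to 1/(N+1) of its unshielded value.

ratio ≈ 0.500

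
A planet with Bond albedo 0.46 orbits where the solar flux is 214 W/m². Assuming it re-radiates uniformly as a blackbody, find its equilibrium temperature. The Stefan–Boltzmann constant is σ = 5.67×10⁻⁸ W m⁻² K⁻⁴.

Power absorbed = (1−a)S·πR²; power emitted = 4πR²σT⁴. Equating and cancelling πR²:
T = ((1−a)S / 4σ)^(1/4) = (116 / (4 × 5.67×10⁻⁸))^(1/4) = (5.10×10^8)^(1/4).
T = 150 K.

T ≈ 150 K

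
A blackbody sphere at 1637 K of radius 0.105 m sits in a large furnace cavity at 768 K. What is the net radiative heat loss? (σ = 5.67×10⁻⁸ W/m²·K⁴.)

Q ≈ 53700 W

A = 4πr² = 4π × (0.105)² = 0.139 m².
Q = σA(T⁴ − T_s⁴). T⁴ − T_s⁴ = (1637)⁴ − (768)⁴ = 7.18×10^12 − 3.48×10^11 = 6.83×10^12 K⁴.
Q = 5.67×10⁻⁸ × 0.139 × 6.83×10^12 = 53700 W.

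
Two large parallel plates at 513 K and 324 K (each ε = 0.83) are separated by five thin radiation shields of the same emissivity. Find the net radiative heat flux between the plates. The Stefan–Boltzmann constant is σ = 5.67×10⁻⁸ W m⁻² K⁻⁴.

q ≈ 390 W/m²

Each of the 6 gaps contributes resistance (2/ε − 1) = 2/0.83 − 1 = 1.410; total = 8.458.
q = σ(T₁⁴ − T₂⁴) / 8.458 = 5.67×10⁻⁸ × 5.82×10^10 / 8.458 = 390 W/m².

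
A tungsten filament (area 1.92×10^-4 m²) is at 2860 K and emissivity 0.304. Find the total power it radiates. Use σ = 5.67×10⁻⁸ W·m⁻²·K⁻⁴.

P ≈ 221 W

Stefan–Boltzmann: P = εσAT⁴ = 0.304 × 5.67×10⁻⁸ × 1.92×10^-4 × (2860)⁴ = 0.304 × 5.67×10⁻⁸ × 1.92×10^-4 × 6.69×10^13.
P = 221 W.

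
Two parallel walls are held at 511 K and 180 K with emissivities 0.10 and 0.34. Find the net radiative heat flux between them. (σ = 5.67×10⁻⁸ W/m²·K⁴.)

For two large parallel gray plates, q = σ(T₁⁴ − T₂⁴) / (1/ε₁ + 1/ε₂ − 1).
1/ε₁ + 1/ε₂ − 1 = 1/0.10 + 1/0.34 − 1 = 11.94.
T₁⁴ − T₂⁴ = 6.82×10^10 − 1.05×10^9 = 6.71×10^10 K⁴.
q = 5.67×10⁻⁸ × 6.71×10^10 / 11.94 = 319 W/m².

q ≈ 319 W/m²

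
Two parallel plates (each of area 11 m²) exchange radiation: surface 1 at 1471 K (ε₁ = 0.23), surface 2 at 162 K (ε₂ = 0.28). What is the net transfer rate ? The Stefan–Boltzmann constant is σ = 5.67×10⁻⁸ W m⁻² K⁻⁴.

Q ≈ 4.22×10^5 W

For two large parallel gray plates, q = σ(T₁⁴ − T₂⁴) / (1/ε₁ + 1/ε₂ − 1).
1/ε₁ + 1/ε₂ − 1 = 1/0.23 + 1/0.28 − 1 = 6.919.
T₁⁴ − T₂⁴ = 4.68×10^12 − 6.89×10^8 = 4.68×10^12 K⁴.
q = 5.67×10⁻⁸ × 4.68×10^12 / 6.919 = 38400 W/m².
Q = q·A = 38400 × 11 = 4.22×10^5 W.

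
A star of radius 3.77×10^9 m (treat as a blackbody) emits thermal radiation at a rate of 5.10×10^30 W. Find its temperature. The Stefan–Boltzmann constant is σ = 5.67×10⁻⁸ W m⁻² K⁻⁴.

A = 4πr² = 4π × (3.77×10^9)² = 1.79×10^20 m².
From P = σAT⁴, T = (P / σA)^(1/4) = (5.10×10^30 / (5.67×10⁻⁸ × 1.79×10^20))^(1/4).
T = (5.04×10^17)^(1/4) = 26600 K.

T ≈ 26600 K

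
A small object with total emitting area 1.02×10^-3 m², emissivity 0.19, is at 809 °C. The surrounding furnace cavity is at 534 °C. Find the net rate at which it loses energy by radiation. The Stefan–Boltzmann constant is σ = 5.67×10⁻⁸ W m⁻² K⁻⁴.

Convert: 809 °C = 1082 K; 534 °C = 807 K.
Q = εσA(T⁴ − T_s⁴). T⁴ − T_s⁴ = (1082)⁴ − (807)⁴ = 1.37×10^12 − 4.24×10^11 = 9.46×10^11 K⁴.
Q = 0.19 × 5.67×10⁻⁸ × 1.02×10^-3 × 9.46×10^11 = 10.4 W.

Q ≈ 10.4 W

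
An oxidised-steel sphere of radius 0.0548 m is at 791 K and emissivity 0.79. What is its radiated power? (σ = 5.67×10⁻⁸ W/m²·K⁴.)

A = 4πr² = 4π × (0.0548)² = 0.0377 m².
Stefan–Boltzmann: P = εσAT⁴ = 0.79 × 5.67×10⁻⁸ × 0.0377 × (791)⁴ = 0.79 × 5.67×10⁻⁸ × 0.0377 × 3.91×10^11.
P = 662 W.

P ≈ 662 W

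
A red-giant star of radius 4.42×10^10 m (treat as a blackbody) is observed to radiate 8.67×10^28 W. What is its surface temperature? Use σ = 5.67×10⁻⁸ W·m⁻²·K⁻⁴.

T ≈ 2810 K

A = 4πr² = 4π × (4.42×10^10)² = 2.46×10^22 m².
From P = σAT⁴, T = (P / σA)^(1/4) = (8.67×10^28 / (5.67×10⁻⁸ × 2.46×10^22))^(1/4).
T = (6.23×10^13)^(1/4) = 2810 K.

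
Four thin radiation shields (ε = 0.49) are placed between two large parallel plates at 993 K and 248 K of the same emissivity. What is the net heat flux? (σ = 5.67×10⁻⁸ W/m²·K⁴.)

q ≈ 3560 W/m²

Each of the 5 gaps contributes resistance (2/ε − 1) = 2/0.49 − 1 = 3.082; total = 15.41.
q = σ(T₁⁴ − T₂⁴) / 15.41 = 5.67×10⁻⁸ × 9.69×10^11 / 15.41 = 3560 W/m².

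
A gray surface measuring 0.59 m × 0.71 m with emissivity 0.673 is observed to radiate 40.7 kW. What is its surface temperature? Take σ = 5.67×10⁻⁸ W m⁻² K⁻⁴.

T ≈ 1260 K

A = 0.59 × 0.71 = 0.419 m².
From P = εσAT⁴, T = (P / εσA)^(1/4) = (40700 / (0.673 × 5.67×10⁻⁸ × 0.419))^(1/4).
T = (2.55×10^12)^(1/4) = 1260 K.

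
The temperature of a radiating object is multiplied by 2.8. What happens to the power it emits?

P ∝ T⁴, so the power scales as (2.8)⁴ = 61.5.

factor ≈ 61.5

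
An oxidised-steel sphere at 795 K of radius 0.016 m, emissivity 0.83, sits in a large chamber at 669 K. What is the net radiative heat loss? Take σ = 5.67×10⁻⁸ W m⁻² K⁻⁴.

A = 4πr² = 4π × (0.016)² = 3.22×10^-3 m².
Q = εσA(T⁴ − T_s⁴). T⁴ − T_s⁴ = (795)⁴ − (669)⁴ = 3.99×10^11 − 2.00×10^11 = 1.99×10^11 K⁴.
Q = 0.83 × 5.67×10⁻⁸ × 3.22×10^-3 × 1.99×10^11 = 30.1 W.

Q ≈ 30.1 W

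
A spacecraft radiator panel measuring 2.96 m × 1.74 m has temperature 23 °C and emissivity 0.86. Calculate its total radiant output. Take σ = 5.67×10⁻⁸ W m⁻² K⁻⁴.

A = 2.96 × 1.74 = 5.15 m².
23 °C = 296 K.
Stefan–Boltzmann: P = εσAT⁴ = 0.86 × 5.67×10⁻⁸ × 5.15 × (296)⁴ = 0.86 × 5.67×10⁻⁸ × 5.15 × 7.68×10^9.
P = 1930 W.

P ≈ 1930 W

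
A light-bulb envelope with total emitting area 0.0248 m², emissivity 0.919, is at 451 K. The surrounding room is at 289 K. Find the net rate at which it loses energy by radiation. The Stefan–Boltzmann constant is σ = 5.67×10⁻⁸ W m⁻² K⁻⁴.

Q = εσA(T⁴ − T_s⁴). T⁴ − T_s⁴ = (451)⁴ − (289)⁴ = 4.14×10^10 − 6.98×10^9 = 3.44×10^10 K⁴.
Q = 0.919 × 5.67×10⁻⁸ × 0.0248 × 3.44×10^10 = 44.4 W.

Q ≈ 44.4 W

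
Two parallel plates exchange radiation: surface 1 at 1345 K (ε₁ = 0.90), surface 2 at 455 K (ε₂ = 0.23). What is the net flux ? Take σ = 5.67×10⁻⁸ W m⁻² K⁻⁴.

For two large parallel gray plates, q = σ(T₁⁴ − T₂⁴) / (1/ε₁ + 1/ε₂ − 1).
1/ε₁ + 1/ε₂ − 1 = 1/0.90 + 1/0.23 − 1 = 4.459.
T₁⁴ − T₂⁴ = 3.27×10^12 − 4.29×10^10 = 3.23×10^12 K⁴.
q = 5.67×10⁻⁸ × 3.23×10^12 / 4.459 = 41100 W/m².

q ≈ 41100 W/m²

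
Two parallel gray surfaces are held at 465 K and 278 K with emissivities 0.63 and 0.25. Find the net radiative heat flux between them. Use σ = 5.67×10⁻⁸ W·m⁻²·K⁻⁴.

q ≈ 504 W/m²

For two large parallel gray plates, q = σ(T₁⁴ − T₂⁴) / (1/ε₁ + 1/ε₂ − 1).
1/ε₁ + 1/ε₂ − 1 = 1/0.63 + 1/0.25 − 1 = 4.587.
T₁⁴ − T₂⁴ = 4.68×10^10 − 5.97×10^9 = 4.08×10^10 K⁴.
q = 5.67×10⁻⁸ × 4.08×10^10 / 4.587 = 504 W/m².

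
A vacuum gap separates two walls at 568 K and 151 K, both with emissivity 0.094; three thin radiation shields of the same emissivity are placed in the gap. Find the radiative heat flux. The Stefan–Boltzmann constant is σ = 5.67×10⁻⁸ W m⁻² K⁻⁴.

Each of the 4 gaps contributes resistance (2/ε − 1) = 2/0.094 − 1 = 20.28; total = 81.11.
q = σ(T₁⁴ − T₂⁴) / 81.11 = 5.67×10⁻⁸ × 1.04×10^11 / 81.11 = 72.4 W/m².

q ≈ 72.4 W/m²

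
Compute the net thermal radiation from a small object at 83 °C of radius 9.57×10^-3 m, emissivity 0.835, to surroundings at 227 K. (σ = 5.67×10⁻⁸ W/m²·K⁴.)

Q ≈ 0.731 W

A = 4πr² = 4π × (9.57×10^-3)² = 1.15×10^-3 m².
Convert: 83 °C = 356 K.
Q = εσA(T⁴ − T_s⁴). T⁴ − T_s⁴ = (356)⁴ − (227)⁴ = 1.61×10^10 − 2.66×10^9 = 1.34×10^10 K⁴.
Q = 0.835 × 5.67×10⁻⁸ × 1.15×10^-3 × 1.34×10^10 = 0.731 W.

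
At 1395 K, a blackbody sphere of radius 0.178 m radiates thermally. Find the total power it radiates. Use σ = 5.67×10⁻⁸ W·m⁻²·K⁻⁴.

A = 4πr² = 4π × (0.178)² = 0.398 m².
P = σAT⁴ = 5.67×10⁻⁸ × 0.398 × (1395)⁴ = 5.67×10⁻⁸ × 0.398 × 3.79×10^12.
P = 85500 W.

P ≈ 85500 W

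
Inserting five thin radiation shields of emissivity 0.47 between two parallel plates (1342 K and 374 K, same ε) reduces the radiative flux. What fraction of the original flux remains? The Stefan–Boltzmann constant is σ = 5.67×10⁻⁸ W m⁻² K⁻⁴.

With N identical shields there are N+1 = 6 gaps in series, each with the same radiative resistance, so the flux falls to 1/(N+1) of its unshielded value.

ratio ≈ 0.167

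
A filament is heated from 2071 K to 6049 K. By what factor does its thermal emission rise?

ratio ≈ 72.8

P ∝ T⁴, so the ratio is (6049/2071)⁴ = (2.921)⁴ = 72.8.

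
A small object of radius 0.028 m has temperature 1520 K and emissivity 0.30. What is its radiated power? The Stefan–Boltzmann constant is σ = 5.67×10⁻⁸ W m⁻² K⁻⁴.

A = 4πr² = 4π × (0.028)² = 9.85×10^-3 m².
P = εσAT⁴ = 0.30 × 5.67×10⁻⁸ × 9.85×10^-3 × (1520)⁴ = 0.30 × 5.67×10⁻⁸ × 9.85×10^-3 × 5.34×10^12.
P = 895 W.

P ≈ 895 W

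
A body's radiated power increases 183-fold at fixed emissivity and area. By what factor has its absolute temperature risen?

factor ≈ 3.68

P ∝ T⁴ ⇒ T ∝ P^(1/4), so T scales by (183)^(1/4) = 3.68.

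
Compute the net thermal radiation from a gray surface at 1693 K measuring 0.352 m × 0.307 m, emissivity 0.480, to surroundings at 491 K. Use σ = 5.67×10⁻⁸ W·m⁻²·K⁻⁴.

Q ≈ 24000 W

A = 0.352 × 0.307 = 0.108 m².
Q = εσA(T⁴ − T_s⁴). T⁴ − T_s⁴ = (1693)⁴ − (491)⁴ = 8.22×10^12 − 5.81×10^10 = 8.16×10^12 K⁴.
Q = 0.480 × 5.67×10⁻⁸ × 0.108 × 8.16×10^12 = 24000 W.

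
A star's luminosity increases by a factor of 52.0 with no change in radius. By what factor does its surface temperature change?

P ∝ T⁴ ⇒ T ∝ P^(1/4), so T scales by (52.0)^(1/4) = 2.69.

factor ≈ 2.69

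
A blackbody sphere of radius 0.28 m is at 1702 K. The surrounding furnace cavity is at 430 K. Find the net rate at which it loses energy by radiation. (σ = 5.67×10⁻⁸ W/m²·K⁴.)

Q ≈ 4.67×10^5 W

A = 4πr² = 4π × (0.28)² = 0.985 m².
Q = σA(T⁴ − T_s⁴). T⁴ − T_s⁴ = (1702)⁴ − (430)⁴ = 8.39×10^12 − 3.42×10^10 = 8.36×10^12 K⁴.
Q = 5.67×10⁻⁸ × 0.985 × 8.36×10^12 = 4.67×10^5 W.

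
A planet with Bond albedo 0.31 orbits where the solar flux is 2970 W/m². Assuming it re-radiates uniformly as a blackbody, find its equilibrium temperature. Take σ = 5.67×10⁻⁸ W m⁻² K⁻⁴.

T ≈ 308 K

Power absorbed = (1−a)S·πR²; power emitted = 4πR²σT⁴. Equating and cancelling πR²:
T = ((1−a)S / 4σ)^(1/4) = (2050 / (4 × 5.67×10⁻⁸))^(1/4) = (9.04×10^9)^(1/4).
T = 308 K.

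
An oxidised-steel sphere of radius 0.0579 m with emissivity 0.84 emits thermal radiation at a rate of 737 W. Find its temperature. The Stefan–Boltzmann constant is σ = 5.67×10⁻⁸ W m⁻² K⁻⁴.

T ≈ 779 K

A = 4πr² = 4π × (0.0579)² = 0.0421 m².
From P = εσAT⁴, T = (P / εσA)^(1/4) = (737 / (0.84 × 5.67×10⁻⁸ × 0.0421))^(1/4).
T = (3.67×10^11)^(1/4) = 779 K.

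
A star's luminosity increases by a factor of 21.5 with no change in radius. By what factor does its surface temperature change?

P ∝ T⁴ ⇒ T ∝ P^(1/4), so T scales by (21.5)^(1/4) = 2.15.

factor ≈ 2.15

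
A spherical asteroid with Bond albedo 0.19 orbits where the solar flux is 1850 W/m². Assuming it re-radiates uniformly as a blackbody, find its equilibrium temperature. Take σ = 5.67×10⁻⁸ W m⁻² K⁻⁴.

Power absorbed = (1−a)S·πR²; power emitted = 4πR²σT⁴. Equating and cancelling πR²:
T = ((1−a)S / 4σ)^(1/4) = (1500 / (4 × 5.67×10⁻⁸))^(1/4) = (6.61×10^9)^(1/4).
T = 285 K.

T ≈ 285 K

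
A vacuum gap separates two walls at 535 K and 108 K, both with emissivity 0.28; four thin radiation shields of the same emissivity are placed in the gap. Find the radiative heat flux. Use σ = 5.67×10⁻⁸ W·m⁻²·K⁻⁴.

q ≈ 151 W/m²

Each of the 5 gaps contributes resistance (2/ε − 1) = 2/0.28 − 1 = 6.143; total = 30.71.
q = σ(T₁⁴ − T₂⁴) / 30.71 = 5.67×10⁻⁸ × 8.18×10^10 / 30.71 = 151 W/m².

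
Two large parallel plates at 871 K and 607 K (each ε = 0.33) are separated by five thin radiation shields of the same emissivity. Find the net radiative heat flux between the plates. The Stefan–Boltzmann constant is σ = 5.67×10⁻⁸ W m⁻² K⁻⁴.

Each of the 6 gaps contributes resistance (2/ε − 1) = 2/0.33 − 1 = 5.061; total = 30.36.
q = σ(T₁⁴ − T₂⁴) / 30.36 = 5.67×10⁻⁸ × 4.40×10^11 / 30.36 = 821 W/m².

q ≈ 821 W/m²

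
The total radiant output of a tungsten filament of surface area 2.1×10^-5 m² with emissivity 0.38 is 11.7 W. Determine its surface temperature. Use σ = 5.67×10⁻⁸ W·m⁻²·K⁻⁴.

T ≈ 2260 K

From P = εσAT⁴, T = (P / εσA)^(1/4) = (11.7 / (0.38 × 5.67×10⁻⁸ × 2.10×10^-5))^(1/4).
T = (2.59×10^13)^(1/4) = 2260 K.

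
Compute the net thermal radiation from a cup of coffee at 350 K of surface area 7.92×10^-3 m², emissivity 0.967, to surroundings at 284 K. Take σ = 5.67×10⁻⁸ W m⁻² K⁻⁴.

Q ≈ 3.69 W

Q = εσA(T⁴ − T_s⁴). T⁴ − T_s⁴ = (350)⁴ − (284)⁴ = 1.50×10^10 − 6.51×10^9 = 8.50×10^9 K⁴.
Q = 0.967 × 5.67×10⁻⁸ × 7.92×10^-3 × 8.50×10^9 = 3.69 W.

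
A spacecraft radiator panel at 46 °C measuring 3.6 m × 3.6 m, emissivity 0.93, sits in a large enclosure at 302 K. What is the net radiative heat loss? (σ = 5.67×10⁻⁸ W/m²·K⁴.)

A = 3.6 × 3.6 = 13.0 m².
Convert: 46 °C = 319 K.
Q = εσA(T⁴ − T_s⁴). T⁴ − T_s⁴ = (319)⁴ − (302)⁴ = 1.04×10^10 − 8.32×10^9 = 2.04×10^9 K⁴.
Q = 0.93 × 5.67×10⁻⁸ × 13.0 × 2.04×10^9 = 1390 W.

Q ≈ 1390 W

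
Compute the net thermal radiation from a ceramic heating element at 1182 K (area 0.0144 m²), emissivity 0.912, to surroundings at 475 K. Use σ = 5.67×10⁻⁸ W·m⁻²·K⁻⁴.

Q = εσA(T⁴ − T_s⁴). T⁴ − T_s⁴ = (1182)⁴ − (475)⁴ = 1.95×10^12 − 5.09×10^10 = 1.90×10^12 K⁴.
Q = 0.912 × 5.67×10⁻⁸ × 0.0144 × 1.90×10^12 = 1420 W.

Q ≈ 1420 W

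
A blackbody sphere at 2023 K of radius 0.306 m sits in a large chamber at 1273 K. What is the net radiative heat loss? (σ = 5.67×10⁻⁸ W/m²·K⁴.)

Q ≈ 9.42×10^5 W

A = 4πr² = 4π × (0.306)² = 1.18 m².
Q = σA(T⁴ − T_s⁴). T⁴ − T_s⁴ = (2023)⁴ − (1273)⁴ = 1.67×10^13 − 2.63×10^12 = 1.41×10^13 K⁴.
Q = 5.67×10⁻⁸ × 1.18 × 1.41×10^13 = 9.42×10^5 W.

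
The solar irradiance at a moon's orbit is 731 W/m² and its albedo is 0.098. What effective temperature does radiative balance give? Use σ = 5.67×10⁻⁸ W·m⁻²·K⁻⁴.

T ≈ 232 K

Power absorbed = (1−a)S·πR²; power emitted = 4πR²σT⁴. Equating and cancelling πR²:
T = ((1−a)S / 4σ)^(1/4) = (659 / (4 × 5.67×10⁻⁸))^(1/4) = (2.91×10^9)^(1/4).
T = 232 K.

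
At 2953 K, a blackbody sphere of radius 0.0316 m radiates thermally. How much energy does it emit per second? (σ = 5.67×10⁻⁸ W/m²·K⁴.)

P ≈ 54100 W

A = 4πr² = 4π × (0.0316)² = 0.0125 m².
P = σAT⁴ = 5.67×10⁻⁸ × 0.0125 × (2953)⁴ = 5.67×10⁻⁸ × 0.0125 × 7.60×10^13.
P = 54100 W.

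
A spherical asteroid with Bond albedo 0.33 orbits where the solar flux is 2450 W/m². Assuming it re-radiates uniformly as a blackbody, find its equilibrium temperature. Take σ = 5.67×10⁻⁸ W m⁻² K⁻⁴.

Power absorbed = (1−a)S·πR²; power emitted = 4πR²σT⁴. Equating and cancelling πR²:
T = ((1−a)S / 4σ)^(1/4) = (1640 / (4 × 5.67×10⁻⁸))^(1/4) = (7.24×10^9)^(1/4).
T = 292 K.

T ≈ 292 K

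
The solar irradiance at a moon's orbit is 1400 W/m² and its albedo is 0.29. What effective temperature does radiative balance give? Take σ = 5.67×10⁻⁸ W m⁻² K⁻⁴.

T ≈ 257 K

Power absorbed = (1−a)S·πR²; power emitted = 4πR²σT⁴. Equating and cancelling πR²:
T = ((1−a)S / 4σ)^(1/4) = (994 / (4 × 5.67×10⁻⁸))^(1/4) = (4.38×10^9)^(1/4).
T = 257 K.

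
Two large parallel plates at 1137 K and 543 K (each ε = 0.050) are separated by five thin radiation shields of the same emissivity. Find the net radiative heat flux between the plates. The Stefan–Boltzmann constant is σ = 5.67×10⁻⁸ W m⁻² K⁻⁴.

q ≈ 384 W/m²

Each of the 6 gaps contributes resistance (2/ε − 1) = 2/0.050 − 1 = 39.00; total = 234.0.
q = σ(T₁⁴ − T₂⁴) / 234.0 = 5.67×10⁻⁸ × 1.58×10^12 / 234.0 = 384 W/m².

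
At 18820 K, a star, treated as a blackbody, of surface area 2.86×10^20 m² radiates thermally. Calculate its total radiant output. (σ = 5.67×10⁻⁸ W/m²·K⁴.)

P = σAT⁴ = 5.67×10⁻⁸ × 2.86×10^20 × (18820)⁴ = 5.67×10⁻⁸ × 2.86×10^20 × 1.25×10^17.
P = 2.03×10^30 W.

P ≈ 2.03×10^30 W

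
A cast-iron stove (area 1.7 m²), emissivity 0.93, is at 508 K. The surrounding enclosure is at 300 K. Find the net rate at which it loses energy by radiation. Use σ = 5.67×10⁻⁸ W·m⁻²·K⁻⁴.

Q ≈ 5240 W

Q = εσA(T⁴ − T_s⁴). T⁴ − T_s⁴ = (508)⁴ − (300)⁴ = 6.66×10^10 − 8.10×10^9 = 5.85×10^10 K⁴.
Q = 0.93 × 5.67×10⁻⁸ × 1.70 × 5.85×10^10 = 5240 W.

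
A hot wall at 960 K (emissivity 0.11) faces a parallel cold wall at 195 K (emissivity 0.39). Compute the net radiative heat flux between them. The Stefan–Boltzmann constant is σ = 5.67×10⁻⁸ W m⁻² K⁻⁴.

For two large parallel gray plates, q = σ(T₁⁴ − T₂⁴) / (1/ε₁ + 1/ε₂ − 1).
1/ε₁ + 1/ε₂ − 1 = 1/0.11 + 1/0.39 − 1 = 10.66.
T₁⁴ − T₂⁴ = 8.49×10^11 − 1.45×10^9 = 8.48×10^11 K⁴.
q = 5.67×10⁻⁸ × 8.48×10^11 / 10.66 = 4510 W/m².

q ≈ 4510 W/m²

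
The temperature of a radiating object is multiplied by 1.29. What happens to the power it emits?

factor ≈ 2.77

P ∝ T⁴, so the power scales as (1.29)⁴ = 2.77.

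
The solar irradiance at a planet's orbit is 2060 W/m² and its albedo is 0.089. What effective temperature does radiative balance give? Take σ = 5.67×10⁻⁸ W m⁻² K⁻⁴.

T ≈ 302 K

Power absorbed = (1−a)S·πR²; power emitted = 4πR²σT⁴. Equating and cancelling πR²:
T = ((1−a)S / 4σ)^(1/4) = (1880 / (4 × 5.67×10⁻⁸))^(1/4) = (8.27×10^9)^(1/4).
T = 302 K.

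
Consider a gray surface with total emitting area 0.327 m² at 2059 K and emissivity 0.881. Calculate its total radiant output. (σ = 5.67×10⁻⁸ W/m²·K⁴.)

P ≈ 2.94×10^5 W

P = εσAT⁴ = 0.881 × 5.67×10⁻⁸ × 0.327 × (2059)⁴ = 0.881 × 5.67×10⁻⁸ × 0.327 × 1.80×10^13.
P = 2.94×10^5 W.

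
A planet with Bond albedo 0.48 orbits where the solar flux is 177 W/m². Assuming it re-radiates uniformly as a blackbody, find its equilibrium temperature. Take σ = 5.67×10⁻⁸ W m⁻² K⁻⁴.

Power absorbed = (1−a)S·πR²; power emitted = 4πR²σT⁴. Equating and cancelling πR²:
T = ((1−a)S / 4σ)^(1/4) = (92.0 / (4 × 5.67×10⁻⁸))^(1/4) = (4.06×10^8)^(1/4).
T = 142 K.

T ≈ 142 K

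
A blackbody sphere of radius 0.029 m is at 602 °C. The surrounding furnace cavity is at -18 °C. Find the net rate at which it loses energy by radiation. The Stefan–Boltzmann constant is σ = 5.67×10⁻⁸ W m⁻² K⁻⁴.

A = 4πr² = 4π × (0.029)² = 0.0106 m².
Convert: 602 °C = 875 K; -18 °C = 255 K.
Q = σA(T⁴ − T_s⁴). T⁴ − T_s⁴ = (875)⁴ − (255)⁴ = 5.86×10^11 − 4.23×10^9 = 5.82×10^11 K⁴.
Q = 5.67×10⁻⁸ × 0.0106 × 5.82×10^11 = 349 W.

Q ≈ 349 W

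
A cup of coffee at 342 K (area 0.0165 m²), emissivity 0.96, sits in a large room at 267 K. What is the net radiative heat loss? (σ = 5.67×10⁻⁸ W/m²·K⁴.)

Q = εσA(T⁴ − T_s⁴). T⁴ − T_s⁴ = (342)⁴ − (267)⁴ = 1.37×10^10 − 5.08×10^9 = 8.60×10^9 K⁴.
Q = 0.96 × 5.67×10⁻⁸ × 0.0165 × 8.60×10^9 = 7.72 W.

Q ≈ 7.72 W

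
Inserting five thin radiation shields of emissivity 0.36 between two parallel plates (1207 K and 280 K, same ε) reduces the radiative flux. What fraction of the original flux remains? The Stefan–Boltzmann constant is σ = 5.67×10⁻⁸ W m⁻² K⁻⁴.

ratio ≈ 0.167

With N identical shields there are N+1 = 6 gaps in series, each with the same radiative resistance, so the flux falls to 1/(N+1) of its unshielded value.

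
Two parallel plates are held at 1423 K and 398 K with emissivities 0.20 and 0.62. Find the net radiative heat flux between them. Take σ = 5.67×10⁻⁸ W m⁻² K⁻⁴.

q ≈ 41200 W/m²

For two large parallel gray plates, q = σ(T₁⁴ − T₂⁴) / (1/ε₁ + 1/ε₂ − 1).
1/ε₁ + 1/ε₂ − 1 = 1/0.20 + 1/0.62 − 1 = 5.613.
T₁⁴ − T₂⁴ = 4.10×10^12 − 2.51×10^10 = 4.08×10^12 K⁴.
q = 5.67×10⁻⁸ × 4.08×10^12 / 5.613 = 41200 W/m².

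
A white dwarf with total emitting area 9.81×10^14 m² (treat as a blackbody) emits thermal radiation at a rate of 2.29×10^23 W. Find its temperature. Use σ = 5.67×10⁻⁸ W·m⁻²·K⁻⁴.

T ≈ 8010 K

From P = σAT⁴, T = (P / σA)^(1/4) = (2.29×10^23 / (5.67×10⁻⁸ × 9.81×10^14))^(1/4).
T = (4.12×10^15)^(1/4) = 8010 K.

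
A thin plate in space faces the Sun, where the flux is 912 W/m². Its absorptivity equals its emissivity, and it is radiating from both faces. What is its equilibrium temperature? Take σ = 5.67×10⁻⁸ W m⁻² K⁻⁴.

T ≈ 299 K

Absorbed flux αS = emitted flux 2εσT⁴ per unit area; with α = ε this gives T = (S/2σ)^(1/4).
T = (912 / (2 × 5.67×10⁻⁸))^(1/4) = (8.04×10^9)^(1/4).
T = 299 K.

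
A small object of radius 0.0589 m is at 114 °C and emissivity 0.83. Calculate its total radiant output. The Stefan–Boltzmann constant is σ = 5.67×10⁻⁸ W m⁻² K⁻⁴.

P ≈ 46.0 W

A = 4πr² = 4π × (0.0589)² = 0.0436 m².
114 °C = 387 K.
P = εσAT⁴ = 0.83 × 5.67×10⁻⁸ × 0.0436 × (387)⁴ = 0.83 × 5.67×10⁻⁸ × 0.0436 × 2.24×10^10.
P = 46.0 W.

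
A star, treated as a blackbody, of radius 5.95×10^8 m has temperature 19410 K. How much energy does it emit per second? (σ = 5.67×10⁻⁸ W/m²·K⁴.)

P ≈ 3.58×10^28 W

A = 4πr² = 4π × (5.95×10^8)² = 4.45×10^18 m².
P = σAT⁴ = 5.67×10⁻⁸ × 4.45×10^18 × (19410)⁴ = 5.67×10⁻⁸ × 4.45×10^18 × 1.42×10^17.
P = 3.58×10^28 W.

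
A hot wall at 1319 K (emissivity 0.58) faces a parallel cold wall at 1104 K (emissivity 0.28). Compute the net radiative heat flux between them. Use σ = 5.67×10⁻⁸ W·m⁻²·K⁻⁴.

For two large parallel gray plates, q = σ(T₁⁴ − T₂⁴) / (1/ε₁ + 1/ε₂ − 1).
1/ε₁ + 1/ε₂ − 1 = 1/0.58 + 1/0.28 − 1 = 4.296.
T₁⁴ − T₂⁴ = 3.03×10^12 − 1.49×10^12 = 1.54×10^12 K⁴.
q = 5.67×10⁻⁸ × 1.54×10^12 / 4.296 = 20300 W/m².

q ≈ 20300 W/m²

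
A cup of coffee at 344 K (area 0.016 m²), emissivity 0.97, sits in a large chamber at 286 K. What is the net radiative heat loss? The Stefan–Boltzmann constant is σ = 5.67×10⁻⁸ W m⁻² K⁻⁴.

Q ≈ 6.44 W

Q = εσA(T⁴ − T_s⁴). T⁴ − T_s⁴ = (344)⁴ − (286)⁴ = 1.40×10^10 − 6.69×10^9 = 7.31×10^9 K⁴.
Q = 0.97 × 5.67×10⁻⁸ × 0.0160 × 7.31×10^9 = 6.44 W.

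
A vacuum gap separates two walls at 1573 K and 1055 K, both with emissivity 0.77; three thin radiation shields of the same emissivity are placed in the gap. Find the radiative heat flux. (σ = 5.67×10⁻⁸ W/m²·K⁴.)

Each of the 4 gaps contributes resistance (2/ε − 1) = 2/0.77 − 1 = 1.597; total = 6.390.
q = σ(T₁⁴ − T₂⁴) / 6.390 = 5.67×10⁻⁸ × 4.88×10^12 / 6.390 = 43300 W/m².

q ≈ 43300 W/m²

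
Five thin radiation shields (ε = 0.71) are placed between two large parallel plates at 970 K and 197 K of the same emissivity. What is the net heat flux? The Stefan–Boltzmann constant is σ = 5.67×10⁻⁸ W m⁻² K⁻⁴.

q ≈ 4600 W/m²

Each of the 6 gaps contributes resistance (2/ε − 1) = 2/0.71 − 1 = 1.817; total = 10.90.
q = σ(T₁⁴ − T₂⁴) / 10.90 = 5.67×10⁻⁸ × 8.84×10^11 / 10.90 = 4600 W/m².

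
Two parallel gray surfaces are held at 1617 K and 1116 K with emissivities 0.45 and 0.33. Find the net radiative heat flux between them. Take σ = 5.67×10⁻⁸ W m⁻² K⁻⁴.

q ≈ 70500 W/m²

For two large parallel gray plates, q = σ(T₁⁴ − T₂⁴) / (1/ε₁ + 1/ε₂ − 1).
1/ε₁ + 1/ε₂ − 1 = 1/0.45 + 1/0.33 − 1 = 4.253.
T₁⁴ − T₂⁴ = 6.84×10^12 − 1.55×10^12 = 5.29×10^12 K⁴.
q = 5.67×10⁻⁸ × 5.29×10^12 / 4.253 = 70500 W/m².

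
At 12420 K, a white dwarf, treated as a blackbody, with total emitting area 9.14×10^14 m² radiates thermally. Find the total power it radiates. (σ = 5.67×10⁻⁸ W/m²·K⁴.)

P ≈ 1.23×10^24 W

P = σAT⁴ = 5.67×10⁻⁸ × 9.14×10^14 × (12420)⁴ = 5.67×10⁻⁸ × 9.14×10^14 × 2.38×10^16.
P = 1.23×10^24 W.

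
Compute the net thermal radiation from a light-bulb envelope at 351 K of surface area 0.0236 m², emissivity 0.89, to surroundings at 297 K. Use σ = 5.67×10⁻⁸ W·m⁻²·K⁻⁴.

Q = εσA(T⁴ − T_s⁴). T⁴ − T_s⁴ = (351)⁴ − (297)⁴ = 1.52×10^10 − 7.78×10^9 = 7.40×10^9 K⁴.
Q = 0.89 × 5.67×10⁻⁸ × 0.0236 × 7.40×10^9 = 8.81 W.

Q ≈ 8.81 W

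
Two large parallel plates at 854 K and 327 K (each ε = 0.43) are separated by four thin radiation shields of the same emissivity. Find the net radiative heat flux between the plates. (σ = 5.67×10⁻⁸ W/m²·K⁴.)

Each of the 5 gaps contributes resistance (2/ε − 1) = 2/0.43 − 1 = 3.651; total = 18.26.
q = σ(T₁⁴ − T₂⁴) / 18.26 = 5.67×10⁻⁸ × 5.20×10^11 / 18.26 = 1620 W/m².

q ≈ 1620 W/m²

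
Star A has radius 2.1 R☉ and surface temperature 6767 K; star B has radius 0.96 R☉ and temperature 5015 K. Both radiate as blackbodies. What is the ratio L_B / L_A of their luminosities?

L = 4πR²σT⁴ ∝ R²T⁴, so L_B/L_A = (0.96/2.1)² × (5015/6767)⁴ = 0.209 × 0.302 = 0.0630.

L_B/L_A ≈ 0.0630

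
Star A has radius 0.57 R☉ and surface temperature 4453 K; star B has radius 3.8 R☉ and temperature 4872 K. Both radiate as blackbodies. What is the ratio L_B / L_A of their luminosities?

L = 4πR²σT⁴ ∝ R²T⁴, so L_B/L_A = (3.8/0.57)² × (4872/4453)⁴ = 44.4 × 1.43 = 63.7.

L_B/L_A ≈ 63.7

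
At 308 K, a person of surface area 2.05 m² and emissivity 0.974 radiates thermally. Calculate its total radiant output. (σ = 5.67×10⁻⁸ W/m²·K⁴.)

Stefan–Boltzmann: P = εσAT⁴ = 0.974 × 5.67×10⁻⁸ × 2.05 × (308)⁴ = 0.974 × 5.67×10⁻⁸ × 2.05 × 9.00×10^9.
P = 1020 W.

P ≈ 1020 W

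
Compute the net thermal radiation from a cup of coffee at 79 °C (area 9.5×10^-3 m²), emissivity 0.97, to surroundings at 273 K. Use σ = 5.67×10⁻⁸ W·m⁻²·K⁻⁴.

Q ≈ 5.12 W

Convert: 79 °C = 352 K.
Q = εσA(T⁴ − T_s⁴). T⁴ − T_s⁴ = (352)⁴ − (273)⁴ = 1.54×10^10 − 5.55×10^9 = 9.80×10^9 K⁴.
Q = 0.97 × 5.67×10⁻⁸ × 9.50×10^-3 × 9.80×10^9 = 5.12 W.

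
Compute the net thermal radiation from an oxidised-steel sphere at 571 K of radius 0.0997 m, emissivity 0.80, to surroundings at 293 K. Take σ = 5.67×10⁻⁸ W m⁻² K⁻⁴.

A = 4πr² = 4π × (0.0997)² = 0.125 m².
Q = εσA(T⁴ − T_s⁴). T⁴ − T_s⁴ = (571)⁴ − (293)⁴ = 1.06×10^11 − 7.37×10^9 = 9.89×10^10 K⁴.
Q = 0.80 × 5.67×10⁻⁸ × 0.125 × 9.89×10^10 = 561 W.

Q ≈ 561 W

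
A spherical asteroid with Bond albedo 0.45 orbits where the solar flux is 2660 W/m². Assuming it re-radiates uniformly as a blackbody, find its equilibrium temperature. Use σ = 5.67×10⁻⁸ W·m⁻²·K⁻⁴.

Power absorbed = (1−a)S·πR²; power emitted = 4πR²σT⁴. Equating and cancelling πR²:
T = ((1−a)S / 4σ)^(1/4) = (1460 / (4 × 5.67×10⁻⁸))^(1/4) = (6.45×10^9)^(1/4).
T = 283 K.

T ≈ 283 K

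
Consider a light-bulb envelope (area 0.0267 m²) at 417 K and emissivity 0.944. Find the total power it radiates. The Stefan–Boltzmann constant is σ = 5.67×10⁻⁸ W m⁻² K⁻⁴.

P = εσAT⁴ = 0.944 × 5.67×10⁻⁸ × 0.0267 × (417)⁴ = 0.944 × 5.67×10⁻⁸ × 0.0267 × 3.02×10^10.
P = 43.2 W.

P ≈ 43.2 W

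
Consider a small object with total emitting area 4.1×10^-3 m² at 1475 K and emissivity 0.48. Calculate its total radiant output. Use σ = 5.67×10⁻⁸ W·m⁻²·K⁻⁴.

Stefan–Boltzmann: P = εσAT⁴ = 0.48 × 5.67×10⁻⁸ × 4.10×10^-3 × (1475)⁴ = 0.48 × 5.67×10⁻⁸ × 4.10×10^-3 × 4.73×10^12.
P = 528 W.

P ≈ 528 W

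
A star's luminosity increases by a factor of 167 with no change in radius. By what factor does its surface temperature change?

factor ≈ 3.59

P ∝ T⁴ ⇒ T ∝ P^(1/4), so T scales by (167)^(1/4) = 3.59.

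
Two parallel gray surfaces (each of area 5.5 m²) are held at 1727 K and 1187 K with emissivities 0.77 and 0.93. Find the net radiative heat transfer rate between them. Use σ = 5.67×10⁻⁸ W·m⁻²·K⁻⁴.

For two large parallel gray plates, q = σ(T₁⁴ − T₂⁴) / (1/ε₁ + 1/ε₂ − 1).
1/ε₁ + 1/ε₂ − 1 = 1/0.77 + 1/0.93 − 1 = 1.374.
T₁⁴ − T₂⁴ = 8.90×10^12 − 1.99×10^12 = 6.91×10^12 K⁴.
q = 5.67×10⁻⁸ × 6.91×10^12 / 1.374 = 2.85×10^5 W/m².
Q = q·A = 2.85×10^5 × 5.5 = 1.57×10^6 W.

Q ≈ 1.57×10^6 W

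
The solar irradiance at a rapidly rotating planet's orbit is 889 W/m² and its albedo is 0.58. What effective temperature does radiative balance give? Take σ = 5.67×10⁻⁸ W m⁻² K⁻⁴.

Power absorbed = (1−a)S·πR²; power emitted = 4πR²σT⁴. Equating and cancelling πR²:
T = ((1−a)S / 4σ)^(1/4) = (373 / (4 × 5.67×10⁻⁸))^(1/4) = (1.65×10^9)^(1/4).
T = 201 K.

T ≈ 201 K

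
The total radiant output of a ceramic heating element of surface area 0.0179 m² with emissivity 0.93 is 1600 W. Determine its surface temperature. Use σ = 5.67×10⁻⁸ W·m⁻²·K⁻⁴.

From P = εσAT⁴, T = (P / εσA)^(1/4) = (1600 / (0.93 × 5.67×10⁻⁸ × 0.0179))^(1/4).
T = (1.70×10^12)^(1/4) = 1140 K.

T ≈ 1140 K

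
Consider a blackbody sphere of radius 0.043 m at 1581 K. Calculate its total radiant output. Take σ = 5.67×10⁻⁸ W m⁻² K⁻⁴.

P ≈ 8230 W

A = 4πr² = 4π × (0.043)² = 0.0232 m².
P = σAT⁴ = 5.67×10⁻⁸ × 0.0232 × (1581)⁴ = 5.67×10⁻⁸ × 0.0232 × 6.25×10^12.
P = 8230 W.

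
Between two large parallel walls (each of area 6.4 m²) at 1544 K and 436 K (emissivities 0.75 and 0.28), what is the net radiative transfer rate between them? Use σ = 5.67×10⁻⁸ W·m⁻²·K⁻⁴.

For two large parallel gray plates, q = σ(T₁⁴ − T₂⁴) / (1/ε₁ + 1/ε₂ − 1).
1/ε₁ + 1/ε₂ − 1 = 1/0.75 + 1/0.28 − 1 = 3.905.
T₁⁴ − T₂⁴ = 5.68×10^12 − 3.61×10^10 = 5.65×10^12 K⁴.
q = 5.67×10⁻⁸ × 5.65×10^12 / 3.905 = 82000 W/m².
Q = q·A = 82000 × 6.4 = 5.25×10^5 W.

Q ≈ 5.25×10^5 W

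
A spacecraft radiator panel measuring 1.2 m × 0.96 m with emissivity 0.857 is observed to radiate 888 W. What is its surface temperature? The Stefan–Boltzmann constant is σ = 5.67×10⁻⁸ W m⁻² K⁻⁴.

A = 1.2 × 0.96 = 1.15 m².
From P = εσAT⁴, T = (P / εσA)^(1/4) = (888 / (0.857 × 5.67×10⁻⁸ × 1.15))^(1/4).
T = (1.59×10^10)^(1/4) = 355 K.

T ≈ 355 K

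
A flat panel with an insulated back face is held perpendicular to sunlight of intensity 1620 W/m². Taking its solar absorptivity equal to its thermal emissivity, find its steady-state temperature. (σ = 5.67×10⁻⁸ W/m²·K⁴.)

Absorbed flux αS = emitted flux εσT⁴ (one radiating face); with α = ε, T = (S/σ)^(1/4).
T = (1620 / 5.67×10⁻⁸)^(1/4) = (2.86×10^10)^(1/4).
T = 411 K.

T ≈ 411 K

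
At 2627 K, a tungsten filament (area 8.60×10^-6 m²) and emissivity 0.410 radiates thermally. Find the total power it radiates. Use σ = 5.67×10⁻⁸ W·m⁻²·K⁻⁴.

P ≈ 9.52 W

Stefan–Boltzmann: P = εσAT⁴ = 0.410 × 5.67×10⁻⁸ × 8.60×10^-6 × (2627)⁴ = 0.410 × 5.67×10⁻⁸ × 8.60×10^-6 × 4.76×10^13.
P = 9.52 W.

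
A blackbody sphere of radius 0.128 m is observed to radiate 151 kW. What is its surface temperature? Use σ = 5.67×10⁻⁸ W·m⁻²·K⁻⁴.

A = 4πr² = 4π × (0.128)² = 0.206 m².
From P = σAT⁴, T = (P / σA)^(1/4) = (1.51×10^5 / (5.67×10⁻⁸ × 0.206))^(1/4).
T = (1.29×10^13)^(1/4) = 1900 K.

T ≈ 1900 K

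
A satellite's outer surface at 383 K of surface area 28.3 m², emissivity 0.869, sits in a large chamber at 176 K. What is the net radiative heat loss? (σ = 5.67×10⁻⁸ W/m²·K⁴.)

Q = εσA(T⁴ − T_s⁴). T⁴ − T_s⁴ = (383)⁴ − (176)⁴ = 2.15×10^10 − 9.60×10^8 = 2.06×10^10 K⁴.
Q = 0.869 × 5.67×10⁻⁸ × 28.3 × 2.06×10^10 = 28700 W.

Q ≈ 28700 W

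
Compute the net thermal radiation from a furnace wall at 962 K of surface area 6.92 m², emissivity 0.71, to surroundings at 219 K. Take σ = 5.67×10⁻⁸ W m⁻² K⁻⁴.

Q = εσA(T⁴ − T_s⁴). T⁴ − T_s⁴ = (962)⁴ − (219)⁴ = 8.56×10^11 − 2.30×10^9 = 8.54×10^11 K⁴.
Q = 0.71 × 5.67×10⁻⁸ × 6.92 × 8.54×10^11 = 2.38×10^5 W.

Q ≈ 2.38×10^5 W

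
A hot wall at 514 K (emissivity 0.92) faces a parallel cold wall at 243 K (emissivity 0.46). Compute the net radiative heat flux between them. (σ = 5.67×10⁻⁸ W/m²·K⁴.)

For two large parallel gray plates, q = σ(T₁⁴ − T₂⁴) / (1/ε₁ + 1/ε₂ − 1).
1/ε₁ + 1/ε₂ − 1 = 1/0.92 + 1/0.46 − 1 = 2.261.
T₁⁴ − T₂⁴ = 6.98×10^10 − 3.49×10^9 = 6.63×10^10 K⁴.
q = 5.67×10⁻⁸ × 6.63×10^10 / 2.261 = 1660 W/m².

q ≈ 1660 W/m²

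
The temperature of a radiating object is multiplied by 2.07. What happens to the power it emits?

P ∝ T⁴, so the power scales as (2.07)⁴ = 18.4.

factor ≈ 18.4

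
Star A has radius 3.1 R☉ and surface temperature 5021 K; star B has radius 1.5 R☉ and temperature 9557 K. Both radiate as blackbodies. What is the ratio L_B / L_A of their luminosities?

L_B/L_A ≈ 3.07

L = 4πR²σT⁴ ∝ R²T⁴, so L_B/L_A = (1.5/3.1)² × (9557/5021)⁴ = 0.234 × 13.1 = 3.07.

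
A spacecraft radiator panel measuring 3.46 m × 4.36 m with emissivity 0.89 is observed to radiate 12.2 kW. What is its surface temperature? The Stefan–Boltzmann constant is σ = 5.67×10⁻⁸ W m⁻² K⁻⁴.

T ≈ 356 K

A = 3.46 × 4.36 = 15.1 m².
From P = εσAT⁴, T = (P / εσA)^(1/4) = (12200 / (0.89 × 5.67×10⁻⁸ × 15.1))^(1/4).
T = (1.60×10^10)^(1/4) = 356 K.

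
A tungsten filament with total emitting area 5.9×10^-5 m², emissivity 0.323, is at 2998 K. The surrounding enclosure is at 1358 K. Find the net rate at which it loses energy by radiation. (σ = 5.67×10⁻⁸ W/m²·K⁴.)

Q = εσA(T⁴ − T_s⁴). T⁴ − T_s⁴ = (2998)⁴ − (1358)⁴ = 8.08×10^13 − 3.40×10^12 = 7.74×10^13 K⁴.
Q = 0.323 × 5.67×10⁻⁸ × 5.90×10^-5 × 7.74×10^13 = 83.6 W.

Q ≈ 83.6 W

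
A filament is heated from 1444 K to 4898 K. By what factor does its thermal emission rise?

ratio ≈ 132

P ∝ T⁴, so the ratio is (4898/1444)⁴ = (3.392)⁴ = 132.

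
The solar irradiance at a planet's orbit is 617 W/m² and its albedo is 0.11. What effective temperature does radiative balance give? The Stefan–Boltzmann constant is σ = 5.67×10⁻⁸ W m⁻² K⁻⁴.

Power absorbed = (1−a)S·πR²; power emitted = 4πR²σT⁴. Equating and cancelling πR²:
T = ((1−a)S / 4σ)^(1/4) = (549 / (4 × 5.67×10⁻⁸))^(1/4) = (2.42×10^9)^(1/4).
T = 222 K.

T ≈ 222 K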